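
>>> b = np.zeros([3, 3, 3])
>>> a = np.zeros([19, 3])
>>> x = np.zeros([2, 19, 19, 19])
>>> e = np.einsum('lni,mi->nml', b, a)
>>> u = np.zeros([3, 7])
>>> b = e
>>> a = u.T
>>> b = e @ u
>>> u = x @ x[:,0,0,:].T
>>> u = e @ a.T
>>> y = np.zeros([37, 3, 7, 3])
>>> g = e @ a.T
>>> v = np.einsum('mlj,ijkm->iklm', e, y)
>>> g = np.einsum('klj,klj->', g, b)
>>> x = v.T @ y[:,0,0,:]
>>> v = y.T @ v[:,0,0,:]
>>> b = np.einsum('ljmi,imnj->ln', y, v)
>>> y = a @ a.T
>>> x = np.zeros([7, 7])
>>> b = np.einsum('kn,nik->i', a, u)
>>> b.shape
(19,)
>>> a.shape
(7, 3)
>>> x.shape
(7, 7)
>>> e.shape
(3, 19, 3)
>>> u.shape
(3, 19, 7)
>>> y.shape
(7, 7)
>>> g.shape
()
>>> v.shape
(3, 7, 3, 3)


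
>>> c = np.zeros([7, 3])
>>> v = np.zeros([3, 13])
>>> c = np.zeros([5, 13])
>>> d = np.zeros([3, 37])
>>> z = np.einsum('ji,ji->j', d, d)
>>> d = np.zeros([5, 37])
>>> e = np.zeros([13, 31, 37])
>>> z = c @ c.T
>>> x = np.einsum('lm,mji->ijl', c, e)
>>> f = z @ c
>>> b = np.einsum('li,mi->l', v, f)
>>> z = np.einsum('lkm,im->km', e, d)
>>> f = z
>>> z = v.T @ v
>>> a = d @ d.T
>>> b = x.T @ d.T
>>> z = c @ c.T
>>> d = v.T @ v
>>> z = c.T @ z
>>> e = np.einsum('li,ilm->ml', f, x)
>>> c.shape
(5, 13)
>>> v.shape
(3, 13)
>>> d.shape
(13, 13)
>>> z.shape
(13, 5)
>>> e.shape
(5, 31)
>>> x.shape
(37, 31, 5)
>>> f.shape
(31, 37)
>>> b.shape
(5, 31, 5)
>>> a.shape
(5, 5)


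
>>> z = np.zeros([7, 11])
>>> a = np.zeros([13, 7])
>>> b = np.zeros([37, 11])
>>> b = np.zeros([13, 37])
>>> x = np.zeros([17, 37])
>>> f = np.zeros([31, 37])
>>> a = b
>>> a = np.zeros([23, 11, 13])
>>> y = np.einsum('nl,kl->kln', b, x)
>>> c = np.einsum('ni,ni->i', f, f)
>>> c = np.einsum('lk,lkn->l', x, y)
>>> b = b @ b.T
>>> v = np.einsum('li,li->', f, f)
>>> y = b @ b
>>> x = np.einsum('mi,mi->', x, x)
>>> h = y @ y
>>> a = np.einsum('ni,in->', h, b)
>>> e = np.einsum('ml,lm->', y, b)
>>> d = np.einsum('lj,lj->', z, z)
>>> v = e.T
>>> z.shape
(7, 11)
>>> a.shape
()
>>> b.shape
(13, 13)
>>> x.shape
()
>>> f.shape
(31, 37)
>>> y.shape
(13, 13)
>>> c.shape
(17,)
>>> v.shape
()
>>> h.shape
(13, 13)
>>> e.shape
()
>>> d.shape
()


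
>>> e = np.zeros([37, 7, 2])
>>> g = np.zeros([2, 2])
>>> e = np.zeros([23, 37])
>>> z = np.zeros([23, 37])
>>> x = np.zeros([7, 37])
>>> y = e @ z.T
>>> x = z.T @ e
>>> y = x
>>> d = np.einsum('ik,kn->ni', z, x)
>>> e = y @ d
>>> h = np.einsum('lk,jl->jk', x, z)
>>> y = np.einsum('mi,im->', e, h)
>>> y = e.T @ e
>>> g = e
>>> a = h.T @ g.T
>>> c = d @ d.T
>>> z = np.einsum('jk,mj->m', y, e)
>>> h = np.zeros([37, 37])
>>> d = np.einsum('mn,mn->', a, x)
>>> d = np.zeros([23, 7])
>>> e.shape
(37, 23)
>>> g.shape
(37, 23)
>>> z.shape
(37,)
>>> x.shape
(37, 37)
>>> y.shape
(23, 23)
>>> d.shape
(23, 7)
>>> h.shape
(37, 37)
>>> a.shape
(37, 37)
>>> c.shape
(37, 37)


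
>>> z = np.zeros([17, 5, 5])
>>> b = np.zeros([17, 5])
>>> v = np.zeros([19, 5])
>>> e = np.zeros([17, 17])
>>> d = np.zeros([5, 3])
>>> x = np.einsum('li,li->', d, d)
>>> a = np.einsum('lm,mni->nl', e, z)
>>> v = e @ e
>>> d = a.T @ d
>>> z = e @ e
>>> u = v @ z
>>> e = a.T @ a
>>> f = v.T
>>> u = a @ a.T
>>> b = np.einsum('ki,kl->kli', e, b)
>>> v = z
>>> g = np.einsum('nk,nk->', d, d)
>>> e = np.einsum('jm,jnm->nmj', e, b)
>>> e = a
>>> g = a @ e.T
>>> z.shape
(17, 17)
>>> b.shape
(17, 5, 17)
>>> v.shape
(17, 17)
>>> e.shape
(5, 17)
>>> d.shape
(17, 3)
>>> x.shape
()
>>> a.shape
(5, 17)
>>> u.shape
(5, 5)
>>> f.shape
(17, 17)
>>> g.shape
(5, 5)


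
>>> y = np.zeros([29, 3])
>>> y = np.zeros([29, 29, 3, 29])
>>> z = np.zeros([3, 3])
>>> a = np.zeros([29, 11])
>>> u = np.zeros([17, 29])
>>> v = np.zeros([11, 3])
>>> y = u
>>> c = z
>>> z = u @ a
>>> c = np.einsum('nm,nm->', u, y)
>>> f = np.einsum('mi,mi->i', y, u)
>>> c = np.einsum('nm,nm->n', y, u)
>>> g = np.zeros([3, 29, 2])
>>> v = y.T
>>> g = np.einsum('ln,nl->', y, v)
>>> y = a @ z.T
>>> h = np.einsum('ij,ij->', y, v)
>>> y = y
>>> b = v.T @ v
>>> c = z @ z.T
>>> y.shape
(29, 17)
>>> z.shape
(17, 11)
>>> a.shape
(29, 11)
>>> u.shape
(17, 29)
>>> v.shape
(29, 17)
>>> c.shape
(17, 17)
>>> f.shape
(29,)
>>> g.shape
()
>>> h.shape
()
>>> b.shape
(17, 17)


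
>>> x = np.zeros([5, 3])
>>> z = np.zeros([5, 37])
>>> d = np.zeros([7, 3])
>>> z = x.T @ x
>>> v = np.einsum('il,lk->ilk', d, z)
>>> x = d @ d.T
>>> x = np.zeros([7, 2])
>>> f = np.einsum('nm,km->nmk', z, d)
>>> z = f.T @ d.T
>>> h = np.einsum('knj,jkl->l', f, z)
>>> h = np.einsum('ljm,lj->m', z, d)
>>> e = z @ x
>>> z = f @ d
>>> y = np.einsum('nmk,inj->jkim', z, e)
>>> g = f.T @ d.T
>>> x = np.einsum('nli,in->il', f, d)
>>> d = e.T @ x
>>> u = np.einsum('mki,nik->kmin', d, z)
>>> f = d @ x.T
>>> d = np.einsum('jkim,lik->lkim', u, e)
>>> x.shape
(7, 3)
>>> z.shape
(3, 3, 3)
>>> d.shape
(7, 2, 3, 3)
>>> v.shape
(7, 3, 3)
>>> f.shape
(2, 3, 7)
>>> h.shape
(7,)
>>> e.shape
(7, 3, 2)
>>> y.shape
(2, 3, 7, 3)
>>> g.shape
(7, 3, 7)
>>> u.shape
(3, 2, 3, 3)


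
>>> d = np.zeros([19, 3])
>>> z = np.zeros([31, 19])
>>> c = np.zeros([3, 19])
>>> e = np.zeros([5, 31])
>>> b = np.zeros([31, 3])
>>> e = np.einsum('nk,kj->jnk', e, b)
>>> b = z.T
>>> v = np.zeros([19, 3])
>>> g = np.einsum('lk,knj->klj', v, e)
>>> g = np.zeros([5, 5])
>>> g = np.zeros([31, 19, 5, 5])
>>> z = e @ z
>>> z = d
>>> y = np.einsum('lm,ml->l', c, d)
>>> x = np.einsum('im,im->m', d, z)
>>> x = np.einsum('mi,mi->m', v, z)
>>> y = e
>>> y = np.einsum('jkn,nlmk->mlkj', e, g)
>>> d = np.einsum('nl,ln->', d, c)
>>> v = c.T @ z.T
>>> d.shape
()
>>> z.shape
(19, 3)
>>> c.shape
(3, 19)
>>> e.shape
(3, 5, 31)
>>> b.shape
(19, 31)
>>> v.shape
(19, 19)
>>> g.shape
(31, 19, 5, 5)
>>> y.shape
(5, 19, 5, 3)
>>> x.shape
(19,)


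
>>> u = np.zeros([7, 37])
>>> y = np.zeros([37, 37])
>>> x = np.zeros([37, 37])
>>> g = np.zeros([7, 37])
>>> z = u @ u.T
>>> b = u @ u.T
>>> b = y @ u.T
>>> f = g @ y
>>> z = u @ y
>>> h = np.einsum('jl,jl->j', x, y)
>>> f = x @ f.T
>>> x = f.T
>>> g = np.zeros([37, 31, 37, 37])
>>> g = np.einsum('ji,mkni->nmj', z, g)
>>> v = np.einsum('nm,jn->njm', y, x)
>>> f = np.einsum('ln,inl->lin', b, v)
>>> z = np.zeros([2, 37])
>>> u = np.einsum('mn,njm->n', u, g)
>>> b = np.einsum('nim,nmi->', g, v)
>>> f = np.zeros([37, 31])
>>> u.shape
(37,)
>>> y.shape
(37, 37)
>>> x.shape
(7, 37)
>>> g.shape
(37, 37, 7)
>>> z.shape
(2, 37)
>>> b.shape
()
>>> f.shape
(37, 31)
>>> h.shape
(37,)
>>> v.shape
(37, 7, 37)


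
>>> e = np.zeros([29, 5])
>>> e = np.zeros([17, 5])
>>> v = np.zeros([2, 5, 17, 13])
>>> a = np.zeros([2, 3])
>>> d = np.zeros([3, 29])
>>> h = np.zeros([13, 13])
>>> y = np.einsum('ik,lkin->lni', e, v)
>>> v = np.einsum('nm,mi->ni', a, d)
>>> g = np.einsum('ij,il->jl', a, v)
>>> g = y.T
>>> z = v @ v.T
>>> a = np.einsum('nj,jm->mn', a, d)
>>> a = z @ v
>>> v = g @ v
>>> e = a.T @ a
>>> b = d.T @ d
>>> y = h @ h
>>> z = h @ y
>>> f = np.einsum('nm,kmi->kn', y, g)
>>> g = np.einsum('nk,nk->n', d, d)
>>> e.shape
(29, 29)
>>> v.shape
(17, 13, 29)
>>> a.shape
(2, 29)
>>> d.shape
(3, 29)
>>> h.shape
(13, 13)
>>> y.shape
(13, 13)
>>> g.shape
(3,)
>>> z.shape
(13, 13)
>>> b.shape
(29, 29)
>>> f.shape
(17, 13)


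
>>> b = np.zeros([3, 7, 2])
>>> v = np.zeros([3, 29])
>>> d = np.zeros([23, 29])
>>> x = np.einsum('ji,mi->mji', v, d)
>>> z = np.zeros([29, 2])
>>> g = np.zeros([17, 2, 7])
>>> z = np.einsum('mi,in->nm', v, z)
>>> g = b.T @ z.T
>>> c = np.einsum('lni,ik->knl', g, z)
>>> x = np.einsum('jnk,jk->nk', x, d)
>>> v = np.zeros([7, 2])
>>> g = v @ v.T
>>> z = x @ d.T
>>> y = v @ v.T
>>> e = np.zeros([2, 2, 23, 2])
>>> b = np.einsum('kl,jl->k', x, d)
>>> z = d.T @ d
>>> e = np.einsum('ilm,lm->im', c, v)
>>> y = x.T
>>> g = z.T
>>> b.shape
(3,)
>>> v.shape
(7, 2)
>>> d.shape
(23, 29)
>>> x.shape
(3, 29)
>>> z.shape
(29, 29)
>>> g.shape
(29, 29)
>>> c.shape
(3, 7, 2)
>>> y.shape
(29, 3)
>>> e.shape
(3, 2)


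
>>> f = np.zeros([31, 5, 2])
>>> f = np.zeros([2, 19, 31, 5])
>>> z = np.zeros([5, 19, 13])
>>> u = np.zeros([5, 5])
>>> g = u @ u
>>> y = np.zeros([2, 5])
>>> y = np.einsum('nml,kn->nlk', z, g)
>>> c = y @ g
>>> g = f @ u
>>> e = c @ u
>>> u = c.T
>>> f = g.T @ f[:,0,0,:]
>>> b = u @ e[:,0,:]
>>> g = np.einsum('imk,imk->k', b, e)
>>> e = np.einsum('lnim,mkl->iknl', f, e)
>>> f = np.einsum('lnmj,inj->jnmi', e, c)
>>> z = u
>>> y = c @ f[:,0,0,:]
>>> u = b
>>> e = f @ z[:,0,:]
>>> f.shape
(5, 13, 31, 5)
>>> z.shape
(5, 13, 5)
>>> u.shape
(5, 13, 5)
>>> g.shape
(5,)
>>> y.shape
(5, 13, 5)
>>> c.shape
(5, 13, 5)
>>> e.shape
(5, 13, 31, 5)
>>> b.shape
(5, 13, 5)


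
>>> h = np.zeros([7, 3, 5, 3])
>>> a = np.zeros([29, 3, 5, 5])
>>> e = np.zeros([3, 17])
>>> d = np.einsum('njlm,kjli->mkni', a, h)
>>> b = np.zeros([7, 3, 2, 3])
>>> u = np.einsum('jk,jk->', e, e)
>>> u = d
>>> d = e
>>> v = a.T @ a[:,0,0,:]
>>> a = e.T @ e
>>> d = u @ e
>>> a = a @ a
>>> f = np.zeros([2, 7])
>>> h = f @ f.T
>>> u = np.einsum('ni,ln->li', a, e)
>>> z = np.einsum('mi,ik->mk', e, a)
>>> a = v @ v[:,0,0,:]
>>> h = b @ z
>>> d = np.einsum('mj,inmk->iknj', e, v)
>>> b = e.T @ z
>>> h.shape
(7, 3, 2, 17)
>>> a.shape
(5, 5, 3, 5)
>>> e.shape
(3, 17)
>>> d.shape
(5, 5, 5, 17)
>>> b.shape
(17, 17)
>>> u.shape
(3, 17)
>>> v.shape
(5, 5, 3, 5)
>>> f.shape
(2, 7)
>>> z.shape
(3, 17)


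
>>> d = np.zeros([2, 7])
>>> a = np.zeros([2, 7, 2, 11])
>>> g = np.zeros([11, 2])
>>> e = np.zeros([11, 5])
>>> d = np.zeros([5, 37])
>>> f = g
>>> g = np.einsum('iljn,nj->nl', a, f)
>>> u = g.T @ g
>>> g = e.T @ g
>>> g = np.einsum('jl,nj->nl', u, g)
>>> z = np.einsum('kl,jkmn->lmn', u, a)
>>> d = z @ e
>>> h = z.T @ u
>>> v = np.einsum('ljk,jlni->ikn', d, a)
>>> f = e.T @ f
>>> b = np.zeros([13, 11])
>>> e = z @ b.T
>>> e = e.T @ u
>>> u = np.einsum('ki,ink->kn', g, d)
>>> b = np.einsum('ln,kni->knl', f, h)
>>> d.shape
(7, 2, 5)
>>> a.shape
(2, 7, 2, 11)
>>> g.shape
(5, 7)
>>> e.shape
(13, 2, 7)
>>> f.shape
(5, 2)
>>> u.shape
(5, 2)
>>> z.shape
(7, 2, 11)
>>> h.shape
(11, 2, 7)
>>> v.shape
(11, 5, 2)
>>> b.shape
(11, 2, 5)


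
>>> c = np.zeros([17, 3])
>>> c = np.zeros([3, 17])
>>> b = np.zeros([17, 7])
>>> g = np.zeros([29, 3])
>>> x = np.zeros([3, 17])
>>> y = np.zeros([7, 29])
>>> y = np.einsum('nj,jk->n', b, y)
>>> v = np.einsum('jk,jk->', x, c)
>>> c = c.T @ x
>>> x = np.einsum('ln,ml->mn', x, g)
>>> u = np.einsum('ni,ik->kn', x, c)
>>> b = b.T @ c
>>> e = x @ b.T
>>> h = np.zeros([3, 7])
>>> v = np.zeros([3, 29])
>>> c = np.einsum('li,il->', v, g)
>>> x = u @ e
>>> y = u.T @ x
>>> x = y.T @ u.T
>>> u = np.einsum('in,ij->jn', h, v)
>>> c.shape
()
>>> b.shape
(7, 17)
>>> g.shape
(29, 3)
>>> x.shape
(7, 17)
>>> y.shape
(29, 7)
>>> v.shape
(3, 29)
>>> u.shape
(29, 7)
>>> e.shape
(29, 7)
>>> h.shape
(3, 7)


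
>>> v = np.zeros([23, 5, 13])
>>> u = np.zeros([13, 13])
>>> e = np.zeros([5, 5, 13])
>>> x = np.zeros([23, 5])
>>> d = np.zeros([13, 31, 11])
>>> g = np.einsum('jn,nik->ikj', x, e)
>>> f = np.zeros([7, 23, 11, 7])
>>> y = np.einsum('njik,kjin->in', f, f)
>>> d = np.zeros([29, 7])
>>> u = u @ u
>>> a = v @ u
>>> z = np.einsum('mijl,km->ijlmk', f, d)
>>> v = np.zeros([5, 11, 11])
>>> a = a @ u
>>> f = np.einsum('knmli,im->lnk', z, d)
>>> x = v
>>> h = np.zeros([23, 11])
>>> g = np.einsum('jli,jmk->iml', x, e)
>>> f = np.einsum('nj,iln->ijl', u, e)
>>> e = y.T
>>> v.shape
(5, 11, 11)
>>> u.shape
(13, 13)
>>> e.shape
(7, 11)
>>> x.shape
(5, 11, 11)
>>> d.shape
(29, 7)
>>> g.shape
(11, 5, 11)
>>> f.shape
(5, 13, 5)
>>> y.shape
(11, 7)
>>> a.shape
(23, 5, 13)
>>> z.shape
(23, 11, 7, 7, 29)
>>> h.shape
(23, 11)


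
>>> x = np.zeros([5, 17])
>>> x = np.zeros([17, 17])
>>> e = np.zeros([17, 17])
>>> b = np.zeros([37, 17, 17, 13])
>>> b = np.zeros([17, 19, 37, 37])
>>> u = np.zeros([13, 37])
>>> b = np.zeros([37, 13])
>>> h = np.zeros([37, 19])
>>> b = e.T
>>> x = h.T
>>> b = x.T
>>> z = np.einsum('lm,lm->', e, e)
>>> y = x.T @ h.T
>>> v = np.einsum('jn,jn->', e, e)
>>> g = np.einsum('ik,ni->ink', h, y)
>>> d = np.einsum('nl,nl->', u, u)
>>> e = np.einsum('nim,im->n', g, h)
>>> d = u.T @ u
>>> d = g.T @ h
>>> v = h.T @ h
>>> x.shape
(19, 37)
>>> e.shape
(37,)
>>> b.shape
(37, 19)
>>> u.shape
(13, 37)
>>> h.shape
(37, 19)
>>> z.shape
()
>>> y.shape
(37, 37)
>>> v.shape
(19, 19)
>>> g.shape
(37, 37, 19)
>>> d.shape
(19, 37, 19)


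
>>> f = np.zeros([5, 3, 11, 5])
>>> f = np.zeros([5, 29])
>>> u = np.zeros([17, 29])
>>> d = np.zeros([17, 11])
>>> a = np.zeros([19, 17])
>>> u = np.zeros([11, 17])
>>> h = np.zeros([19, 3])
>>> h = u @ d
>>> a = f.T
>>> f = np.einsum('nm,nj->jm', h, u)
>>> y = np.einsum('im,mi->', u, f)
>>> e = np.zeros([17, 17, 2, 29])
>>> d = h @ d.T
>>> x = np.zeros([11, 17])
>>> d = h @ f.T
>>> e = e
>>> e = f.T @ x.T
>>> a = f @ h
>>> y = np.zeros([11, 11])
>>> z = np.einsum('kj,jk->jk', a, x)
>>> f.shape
(17, 11)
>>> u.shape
(11, 17)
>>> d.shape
(11, 17)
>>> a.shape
(17, 11)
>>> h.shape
(11, 11)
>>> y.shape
(11, 11)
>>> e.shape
(11, 11)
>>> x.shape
(11, 17)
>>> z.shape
(11, 17)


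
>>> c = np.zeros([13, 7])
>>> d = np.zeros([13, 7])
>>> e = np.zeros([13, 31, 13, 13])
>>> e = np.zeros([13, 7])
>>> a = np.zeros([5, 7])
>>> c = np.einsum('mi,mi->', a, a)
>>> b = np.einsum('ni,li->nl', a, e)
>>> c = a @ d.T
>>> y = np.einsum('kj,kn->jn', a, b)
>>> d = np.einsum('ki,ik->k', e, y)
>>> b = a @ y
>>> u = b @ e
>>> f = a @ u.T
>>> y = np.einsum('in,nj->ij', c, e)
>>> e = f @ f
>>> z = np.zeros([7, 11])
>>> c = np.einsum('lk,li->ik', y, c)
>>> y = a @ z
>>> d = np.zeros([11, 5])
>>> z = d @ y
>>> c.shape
(13, 7)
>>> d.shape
(11, 5)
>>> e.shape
(5, 5)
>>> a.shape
(5, 7)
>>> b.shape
(5, 13)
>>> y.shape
(5, 11)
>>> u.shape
(5, 7)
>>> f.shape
(5, 5)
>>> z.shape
(11, 11)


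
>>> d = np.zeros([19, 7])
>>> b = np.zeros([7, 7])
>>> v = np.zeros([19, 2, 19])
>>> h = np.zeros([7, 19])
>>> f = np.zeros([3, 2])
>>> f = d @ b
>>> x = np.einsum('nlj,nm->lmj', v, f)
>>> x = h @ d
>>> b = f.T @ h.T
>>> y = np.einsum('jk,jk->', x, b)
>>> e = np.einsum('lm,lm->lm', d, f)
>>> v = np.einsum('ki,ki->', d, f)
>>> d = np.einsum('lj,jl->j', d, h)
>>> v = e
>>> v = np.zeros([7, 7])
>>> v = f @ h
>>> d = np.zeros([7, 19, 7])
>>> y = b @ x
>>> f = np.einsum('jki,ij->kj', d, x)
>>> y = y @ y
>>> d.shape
(7, 19, 7)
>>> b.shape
(7, 7)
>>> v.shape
(19, 19)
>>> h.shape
(7, 19)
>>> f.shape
(19, 7)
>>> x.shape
(7, 7)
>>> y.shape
(7, 7)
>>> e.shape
(19, 7)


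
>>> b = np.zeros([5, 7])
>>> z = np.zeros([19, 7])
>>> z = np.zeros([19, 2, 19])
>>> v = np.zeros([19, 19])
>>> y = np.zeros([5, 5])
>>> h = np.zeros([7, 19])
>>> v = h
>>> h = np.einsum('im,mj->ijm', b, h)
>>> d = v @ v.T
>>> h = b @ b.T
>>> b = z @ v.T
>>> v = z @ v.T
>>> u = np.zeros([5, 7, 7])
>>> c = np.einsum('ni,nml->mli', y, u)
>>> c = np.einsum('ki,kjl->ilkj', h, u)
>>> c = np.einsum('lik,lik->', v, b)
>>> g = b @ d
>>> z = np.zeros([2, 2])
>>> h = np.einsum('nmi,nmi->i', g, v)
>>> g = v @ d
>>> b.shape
(19, 2, 7)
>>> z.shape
(2, 2)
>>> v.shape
(19, 2, 7)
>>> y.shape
(5, 5)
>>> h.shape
(7,)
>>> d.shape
(7, 7)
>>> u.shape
(5, 7, 7)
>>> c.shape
()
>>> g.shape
(19, 2, 7)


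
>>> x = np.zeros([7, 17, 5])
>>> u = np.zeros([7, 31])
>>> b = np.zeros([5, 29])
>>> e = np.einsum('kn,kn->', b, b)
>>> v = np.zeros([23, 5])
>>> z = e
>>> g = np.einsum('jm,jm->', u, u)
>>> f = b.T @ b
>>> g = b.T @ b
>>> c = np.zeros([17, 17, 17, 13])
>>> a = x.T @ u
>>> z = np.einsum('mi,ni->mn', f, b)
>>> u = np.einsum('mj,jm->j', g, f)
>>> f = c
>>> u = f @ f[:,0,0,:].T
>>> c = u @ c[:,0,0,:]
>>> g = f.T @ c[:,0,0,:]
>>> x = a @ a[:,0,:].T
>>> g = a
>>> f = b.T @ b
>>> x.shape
(5, 17, 5)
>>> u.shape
(17, 17, 17, 17)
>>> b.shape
(5, 29)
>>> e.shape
()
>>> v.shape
(23, 5)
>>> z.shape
(29, 5)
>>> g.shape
(5, 17, 31)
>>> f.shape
(29, 29)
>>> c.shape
(17, 17, 17, 13)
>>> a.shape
(5, 17, 31)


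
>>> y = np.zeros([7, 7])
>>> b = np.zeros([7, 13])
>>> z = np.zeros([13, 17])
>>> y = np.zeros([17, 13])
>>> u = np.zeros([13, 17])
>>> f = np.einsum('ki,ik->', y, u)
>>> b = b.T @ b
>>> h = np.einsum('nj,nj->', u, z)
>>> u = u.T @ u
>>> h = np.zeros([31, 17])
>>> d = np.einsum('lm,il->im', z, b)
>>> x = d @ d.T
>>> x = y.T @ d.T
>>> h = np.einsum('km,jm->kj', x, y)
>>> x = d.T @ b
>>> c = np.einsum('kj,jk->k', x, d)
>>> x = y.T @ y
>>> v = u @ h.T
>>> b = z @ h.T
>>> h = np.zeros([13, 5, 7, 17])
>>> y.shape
(17, 13)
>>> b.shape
(13, 13)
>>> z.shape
(13, 17)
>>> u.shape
(17, 17)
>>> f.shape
()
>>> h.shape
(13, 5, 7, 17)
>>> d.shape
(13, 17)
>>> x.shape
(13, 13)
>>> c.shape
(17,)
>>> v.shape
(17, 13)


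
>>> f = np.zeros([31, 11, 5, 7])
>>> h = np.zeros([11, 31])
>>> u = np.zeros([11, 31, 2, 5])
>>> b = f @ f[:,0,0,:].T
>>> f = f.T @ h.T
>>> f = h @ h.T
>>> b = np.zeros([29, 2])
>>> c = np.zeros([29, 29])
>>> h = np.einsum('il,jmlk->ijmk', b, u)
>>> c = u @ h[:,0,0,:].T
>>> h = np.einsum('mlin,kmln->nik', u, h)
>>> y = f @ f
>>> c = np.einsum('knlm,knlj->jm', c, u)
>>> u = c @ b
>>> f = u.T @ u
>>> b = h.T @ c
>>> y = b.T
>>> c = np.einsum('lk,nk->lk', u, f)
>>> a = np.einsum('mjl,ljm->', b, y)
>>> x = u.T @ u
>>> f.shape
(2, 2)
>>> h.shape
(5, 2, 29)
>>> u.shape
(5, 2)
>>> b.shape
(29, 2, 29)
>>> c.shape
(5, 2)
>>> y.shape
(29, 2, 29)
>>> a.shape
()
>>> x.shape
(2, 2)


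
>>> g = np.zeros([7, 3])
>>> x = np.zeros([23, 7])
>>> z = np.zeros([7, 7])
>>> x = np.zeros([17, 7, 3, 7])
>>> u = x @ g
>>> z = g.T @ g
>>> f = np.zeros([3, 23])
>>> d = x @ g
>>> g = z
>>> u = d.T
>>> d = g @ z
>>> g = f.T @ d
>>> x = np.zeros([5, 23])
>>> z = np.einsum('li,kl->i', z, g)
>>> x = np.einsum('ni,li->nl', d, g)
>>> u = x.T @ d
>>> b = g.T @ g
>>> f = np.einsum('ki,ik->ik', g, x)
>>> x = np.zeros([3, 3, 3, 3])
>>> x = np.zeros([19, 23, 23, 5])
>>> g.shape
(23, 3)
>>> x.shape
(19, 23, 23, 5)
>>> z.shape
(3,)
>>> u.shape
(23, 3)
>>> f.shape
(3, 23)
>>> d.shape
(3, 3)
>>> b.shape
(3, 3)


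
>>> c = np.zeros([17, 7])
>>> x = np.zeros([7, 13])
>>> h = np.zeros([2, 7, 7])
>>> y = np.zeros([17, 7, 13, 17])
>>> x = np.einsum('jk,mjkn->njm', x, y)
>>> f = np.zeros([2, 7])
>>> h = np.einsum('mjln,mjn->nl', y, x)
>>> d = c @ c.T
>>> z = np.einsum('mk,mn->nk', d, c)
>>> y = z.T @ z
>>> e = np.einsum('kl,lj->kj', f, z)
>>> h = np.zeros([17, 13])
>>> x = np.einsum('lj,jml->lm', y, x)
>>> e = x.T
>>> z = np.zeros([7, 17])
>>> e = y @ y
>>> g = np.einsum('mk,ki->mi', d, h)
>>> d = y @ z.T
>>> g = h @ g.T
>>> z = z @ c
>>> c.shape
(17, 7)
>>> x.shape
(17, 7)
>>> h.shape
(17, 13)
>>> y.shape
(17, 17)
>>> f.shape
(2, 7)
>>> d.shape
(17, 7)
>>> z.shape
(7, 7)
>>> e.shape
(17, 17)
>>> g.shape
(17, 17)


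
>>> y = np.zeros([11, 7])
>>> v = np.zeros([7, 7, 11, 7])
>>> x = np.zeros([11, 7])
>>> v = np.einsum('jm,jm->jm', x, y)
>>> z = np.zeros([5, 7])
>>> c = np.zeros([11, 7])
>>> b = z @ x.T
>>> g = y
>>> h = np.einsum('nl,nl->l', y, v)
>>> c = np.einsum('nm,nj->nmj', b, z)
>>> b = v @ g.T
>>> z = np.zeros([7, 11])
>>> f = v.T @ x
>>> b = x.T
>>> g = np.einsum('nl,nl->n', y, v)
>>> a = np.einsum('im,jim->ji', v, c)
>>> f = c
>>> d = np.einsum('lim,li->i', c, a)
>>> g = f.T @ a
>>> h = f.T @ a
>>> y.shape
(11, 7)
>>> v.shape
(11, 7)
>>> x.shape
(11, 7)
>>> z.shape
(7, 11)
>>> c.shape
(5, 11, 7)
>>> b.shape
(7, 11)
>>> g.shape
(7, 11, 11)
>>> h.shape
(7, 11, 11)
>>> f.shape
(5, 11, 7)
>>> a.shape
(5, 11)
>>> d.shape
(11,)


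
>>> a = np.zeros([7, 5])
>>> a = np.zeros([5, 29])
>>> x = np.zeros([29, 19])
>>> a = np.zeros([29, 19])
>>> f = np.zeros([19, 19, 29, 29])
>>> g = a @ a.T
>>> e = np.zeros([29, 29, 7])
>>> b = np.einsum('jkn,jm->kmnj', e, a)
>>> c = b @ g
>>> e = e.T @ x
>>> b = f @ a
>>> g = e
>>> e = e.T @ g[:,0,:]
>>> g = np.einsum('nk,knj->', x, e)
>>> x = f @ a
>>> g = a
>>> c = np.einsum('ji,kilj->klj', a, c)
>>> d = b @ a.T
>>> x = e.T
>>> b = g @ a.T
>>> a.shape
(29, 19)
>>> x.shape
(19, 29, 19)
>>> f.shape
(19, 19, 29, 29)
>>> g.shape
(29, 19)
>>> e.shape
(19, 29, 19)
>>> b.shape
(29, 29)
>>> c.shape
(29, 7, 29)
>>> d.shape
(19, 19, 29, 29)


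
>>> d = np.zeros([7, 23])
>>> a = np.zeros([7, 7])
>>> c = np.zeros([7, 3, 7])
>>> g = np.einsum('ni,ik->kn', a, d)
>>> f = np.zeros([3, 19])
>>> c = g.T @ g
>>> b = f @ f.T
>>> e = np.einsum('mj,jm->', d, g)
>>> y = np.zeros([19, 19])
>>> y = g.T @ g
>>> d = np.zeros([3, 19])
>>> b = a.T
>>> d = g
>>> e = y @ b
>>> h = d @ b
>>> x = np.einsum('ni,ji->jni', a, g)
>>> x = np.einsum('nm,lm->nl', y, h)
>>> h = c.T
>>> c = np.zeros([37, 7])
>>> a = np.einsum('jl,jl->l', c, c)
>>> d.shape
(23, 7)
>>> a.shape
(7,)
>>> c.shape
(37, 7)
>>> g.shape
(23, 7)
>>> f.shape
(3, 19)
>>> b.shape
(7, 7)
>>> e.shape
(7, 7)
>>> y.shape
(7, 7)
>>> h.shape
(7, 7)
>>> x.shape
(7, 23)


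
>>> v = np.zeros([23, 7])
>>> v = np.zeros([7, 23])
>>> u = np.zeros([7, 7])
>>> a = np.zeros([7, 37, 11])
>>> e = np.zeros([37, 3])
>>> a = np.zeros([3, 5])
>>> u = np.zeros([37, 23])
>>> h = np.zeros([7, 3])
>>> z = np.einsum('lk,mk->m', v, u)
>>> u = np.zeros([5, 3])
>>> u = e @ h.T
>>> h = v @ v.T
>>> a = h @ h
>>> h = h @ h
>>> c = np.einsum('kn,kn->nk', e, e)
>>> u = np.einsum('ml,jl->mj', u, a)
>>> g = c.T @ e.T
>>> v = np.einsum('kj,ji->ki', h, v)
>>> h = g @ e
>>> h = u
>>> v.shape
(7, 23)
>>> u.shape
(37, 7)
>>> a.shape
(7, 7)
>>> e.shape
(37, 3)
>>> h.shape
(37, 7)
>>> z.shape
(37,)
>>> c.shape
(3, 37)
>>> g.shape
(37, 37)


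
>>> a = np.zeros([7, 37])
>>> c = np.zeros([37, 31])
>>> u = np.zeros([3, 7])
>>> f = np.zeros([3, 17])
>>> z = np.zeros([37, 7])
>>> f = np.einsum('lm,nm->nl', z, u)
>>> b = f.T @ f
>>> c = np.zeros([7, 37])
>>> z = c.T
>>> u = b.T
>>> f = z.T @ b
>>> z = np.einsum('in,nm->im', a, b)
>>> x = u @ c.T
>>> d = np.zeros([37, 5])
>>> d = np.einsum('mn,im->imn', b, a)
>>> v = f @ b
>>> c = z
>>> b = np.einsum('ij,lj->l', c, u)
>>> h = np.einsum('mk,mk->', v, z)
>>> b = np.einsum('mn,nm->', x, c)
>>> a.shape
(7, 37)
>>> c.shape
(7, 37)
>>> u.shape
(37, 37)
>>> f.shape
(7, 37)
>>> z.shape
(7, 37)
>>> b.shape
()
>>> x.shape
(37, 7)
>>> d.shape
(7, 37, 37)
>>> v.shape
(7, 37)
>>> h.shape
()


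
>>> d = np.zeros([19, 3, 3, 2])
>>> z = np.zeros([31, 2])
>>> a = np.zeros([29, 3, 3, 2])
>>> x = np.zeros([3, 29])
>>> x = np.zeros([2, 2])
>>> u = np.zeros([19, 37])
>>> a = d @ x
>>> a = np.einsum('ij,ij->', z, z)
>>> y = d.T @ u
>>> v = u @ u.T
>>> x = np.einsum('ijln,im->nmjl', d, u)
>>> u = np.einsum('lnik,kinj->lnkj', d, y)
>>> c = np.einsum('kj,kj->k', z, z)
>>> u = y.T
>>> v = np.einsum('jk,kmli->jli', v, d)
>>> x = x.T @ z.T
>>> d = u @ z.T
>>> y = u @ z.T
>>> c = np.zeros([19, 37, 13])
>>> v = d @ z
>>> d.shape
(37, 3, 3, 31)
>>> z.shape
(31, 2)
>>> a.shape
()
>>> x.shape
(3, 3, 37, 31)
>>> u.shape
(37, 3, 3, 2)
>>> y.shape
(37, 3, 3, 31)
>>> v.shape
(37, 3, 3, 2)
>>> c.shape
(19, 37, 13)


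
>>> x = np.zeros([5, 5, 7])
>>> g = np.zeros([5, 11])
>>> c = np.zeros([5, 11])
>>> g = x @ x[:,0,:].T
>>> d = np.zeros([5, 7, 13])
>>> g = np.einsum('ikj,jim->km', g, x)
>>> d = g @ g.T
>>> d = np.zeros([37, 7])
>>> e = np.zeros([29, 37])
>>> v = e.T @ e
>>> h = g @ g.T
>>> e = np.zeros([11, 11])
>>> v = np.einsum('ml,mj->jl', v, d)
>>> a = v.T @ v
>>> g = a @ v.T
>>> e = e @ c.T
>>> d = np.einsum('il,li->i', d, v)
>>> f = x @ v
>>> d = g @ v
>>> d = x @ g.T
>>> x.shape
(5, 5, 7)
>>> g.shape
(37, 7)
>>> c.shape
(5, 11)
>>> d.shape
(5, 5, 37)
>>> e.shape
(11, 5)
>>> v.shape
(7, 37)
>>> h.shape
(5, 5)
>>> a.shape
(37, 37)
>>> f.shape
(5, 5, 37)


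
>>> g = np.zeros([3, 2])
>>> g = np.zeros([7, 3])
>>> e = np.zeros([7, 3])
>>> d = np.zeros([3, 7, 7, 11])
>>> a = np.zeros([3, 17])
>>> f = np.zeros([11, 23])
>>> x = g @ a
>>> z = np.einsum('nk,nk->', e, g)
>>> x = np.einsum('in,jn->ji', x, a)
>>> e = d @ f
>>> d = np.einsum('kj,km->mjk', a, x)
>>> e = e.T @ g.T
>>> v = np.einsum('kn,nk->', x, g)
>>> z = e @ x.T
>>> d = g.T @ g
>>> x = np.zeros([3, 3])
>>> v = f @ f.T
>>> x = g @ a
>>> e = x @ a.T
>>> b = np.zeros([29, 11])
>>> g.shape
(7, 3)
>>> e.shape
(7, 3)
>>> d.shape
(3, 3)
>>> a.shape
(3, 17)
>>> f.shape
(11, 23)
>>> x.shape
(7, 17)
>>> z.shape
(23, 7, 7, 3)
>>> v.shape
(11, 11)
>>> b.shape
(29, 11)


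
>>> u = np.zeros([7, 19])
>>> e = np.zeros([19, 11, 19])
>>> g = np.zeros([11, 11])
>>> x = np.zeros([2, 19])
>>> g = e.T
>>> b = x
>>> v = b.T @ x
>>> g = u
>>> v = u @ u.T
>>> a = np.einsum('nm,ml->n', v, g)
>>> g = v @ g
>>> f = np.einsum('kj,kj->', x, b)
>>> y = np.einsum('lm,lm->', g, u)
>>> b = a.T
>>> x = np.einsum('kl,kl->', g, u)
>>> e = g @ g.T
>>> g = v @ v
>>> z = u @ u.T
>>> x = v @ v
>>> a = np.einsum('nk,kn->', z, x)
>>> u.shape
(7, 19)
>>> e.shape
(7, 7)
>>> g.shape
(7, 7)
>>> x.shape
(7, 7)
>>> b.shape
(7,)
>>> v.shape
(7, 7)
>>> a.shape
()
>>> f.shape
()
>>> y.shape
()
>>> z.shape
(7, 7)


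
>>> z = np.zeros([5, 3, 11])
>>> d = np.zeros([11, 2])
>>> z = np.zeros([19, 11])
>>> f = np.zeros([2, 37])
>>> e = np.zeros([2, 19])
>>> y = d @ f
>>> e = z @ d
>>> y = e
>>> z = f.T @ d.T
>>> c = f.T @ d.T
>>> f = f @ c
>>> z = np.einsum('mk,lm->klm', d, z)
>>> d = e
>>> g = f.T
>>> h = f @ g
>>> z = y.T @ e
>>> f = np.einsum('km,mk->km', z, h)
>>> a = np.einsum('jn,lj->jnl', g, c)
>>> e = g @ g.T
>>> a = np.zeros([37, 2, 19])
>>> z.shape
(2, 2)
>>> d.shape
(19, 2)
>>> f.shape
(2, 2)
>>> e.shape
(11, 11)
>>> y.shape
(19, 2)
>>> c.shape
(37, 11)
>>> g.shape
(11, 2)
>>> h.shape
(2, 2)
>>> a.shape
(37, 2, 19)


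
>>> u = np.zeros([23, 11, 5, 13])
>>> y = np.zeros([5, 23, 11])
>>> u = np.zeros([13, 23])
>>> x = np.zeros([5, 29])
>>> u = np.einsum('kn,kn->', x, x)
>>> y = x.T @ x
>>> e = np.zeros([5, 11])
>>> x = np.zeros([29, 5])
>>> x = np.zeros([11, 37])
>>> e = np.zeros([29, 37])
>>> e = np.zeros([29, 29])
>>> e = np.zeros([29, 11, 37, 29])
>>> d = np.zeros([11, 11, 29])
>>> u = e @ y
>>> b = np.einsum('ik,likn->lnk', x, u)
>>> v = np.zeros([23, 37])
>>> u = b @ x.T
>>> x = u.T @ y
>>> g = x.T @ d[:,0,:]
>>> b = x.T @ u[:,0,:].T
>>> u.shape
(29, 29, 11)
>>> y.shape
(29, 29)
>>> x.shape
(11, 29, 29)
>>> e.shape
(29, 11, 37, 29)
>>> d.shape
(11, 11, 29)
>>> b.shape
(29, 29, 29)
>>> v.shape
(23, 37)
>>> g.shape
(29, 29, 29)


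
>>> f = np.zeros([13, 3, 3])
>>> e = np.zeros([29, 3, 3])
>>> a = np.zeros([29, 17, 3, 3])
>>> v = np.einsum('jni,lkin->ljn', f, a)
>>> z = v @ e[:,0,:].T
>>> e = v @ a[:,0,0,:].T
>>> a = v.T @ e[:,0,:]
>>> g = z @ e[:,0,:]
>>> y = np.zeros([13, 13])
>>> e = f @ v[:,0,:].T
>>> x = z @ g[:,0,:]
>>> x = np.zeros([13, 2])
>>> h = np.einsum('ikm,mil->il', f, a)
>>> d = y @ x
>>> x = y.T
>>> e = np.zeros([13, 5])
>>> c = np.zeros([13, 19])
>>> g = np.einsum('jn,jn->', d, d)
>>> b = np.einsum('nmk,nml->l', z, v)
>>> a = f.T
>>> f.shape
(13, 3, 3)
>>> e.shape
(13, 5)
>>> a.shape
(3, 3, 13)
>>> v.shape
(29, 13, 3)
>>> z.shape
(29, 13, 29)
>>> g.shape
()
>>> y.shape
(13, 13)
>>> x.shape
(13, 13)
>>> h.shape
(13, 29)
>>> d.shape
(13, 2)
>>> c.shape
(13, 19)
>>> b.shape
(3,)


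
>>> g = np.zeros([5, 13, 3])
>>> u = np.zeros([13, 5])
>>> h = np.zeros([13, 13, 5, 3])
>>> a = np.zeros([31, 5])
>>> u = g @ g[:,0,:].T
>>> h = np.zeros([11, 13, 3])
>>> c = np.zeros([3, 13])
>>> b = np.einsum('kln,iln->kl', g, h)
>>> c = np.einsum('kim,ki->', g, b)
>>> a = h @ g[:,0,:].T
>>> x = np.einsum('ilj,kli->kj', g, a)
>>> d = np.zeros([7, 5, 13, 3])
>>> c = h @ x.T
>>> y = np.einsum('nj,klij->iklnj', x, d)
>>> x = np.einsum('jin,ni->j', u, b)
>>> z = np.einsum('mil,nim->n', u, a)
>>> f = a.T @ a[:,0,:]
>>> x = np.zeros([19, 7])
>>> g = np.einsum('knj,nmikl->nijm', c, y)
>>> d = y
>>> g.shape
(13, 5, 11, 7)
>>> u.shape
(5, 13, 5)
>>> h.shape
(11, 13, 3)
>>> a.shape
(11, 13, 5)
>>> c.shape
(11, 13, 11)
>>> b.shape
(5, 13)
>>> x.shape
(19, 7)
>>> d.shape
(13, 7, 5, 11, 3)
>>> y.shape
(13, 7, 5, 11, 3)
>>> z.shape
(11,)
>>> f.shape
(5, 13, 5)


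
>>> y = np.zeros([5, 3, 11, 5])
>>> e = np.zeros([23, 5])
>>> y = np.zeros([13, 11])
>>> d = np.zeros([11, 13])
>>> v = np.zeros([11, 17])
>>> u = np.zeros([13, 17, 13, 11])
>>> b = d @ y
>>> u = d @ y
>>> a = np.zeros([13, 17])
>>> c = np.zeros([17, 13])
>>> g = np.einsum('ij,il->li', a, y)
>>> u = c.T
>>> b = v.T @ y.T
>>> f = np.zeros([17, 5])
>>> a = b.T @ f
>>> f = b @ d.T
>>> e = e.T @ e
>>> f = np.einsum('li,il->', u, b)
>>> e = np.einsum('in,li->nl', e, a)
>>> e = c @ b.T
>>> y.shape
(13, 11)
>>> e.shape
(17, 17)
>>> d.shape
(11, 13)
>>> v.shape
(11, 17)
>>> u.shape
(13, 17)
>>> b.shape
(17, 13)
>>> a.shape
(13, 5)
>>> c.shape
(17, 13)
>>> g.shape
(11, 13)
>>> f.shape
()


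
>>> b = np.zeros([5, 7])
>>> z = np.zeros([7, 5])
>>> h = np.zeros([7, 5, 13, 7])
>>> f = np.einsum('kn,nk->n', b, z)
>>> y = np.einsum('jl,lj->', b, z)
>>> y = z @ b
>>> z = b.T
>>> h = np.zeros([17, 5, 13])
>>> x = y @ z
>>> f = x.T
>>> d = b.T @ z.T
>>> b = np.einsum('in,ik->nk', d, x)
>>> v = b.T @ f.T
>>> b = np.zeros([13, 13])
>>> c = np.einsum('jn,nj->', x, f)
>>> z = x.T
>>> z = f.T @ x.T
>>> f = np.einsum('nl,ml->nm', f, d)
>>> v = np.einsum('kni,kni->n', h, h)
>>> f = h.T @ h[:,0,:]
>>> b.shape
(13, 13)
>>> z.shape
(7, 7)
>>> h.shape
(17, 5, 13)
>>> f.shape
(13, 5, 13)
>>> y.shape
(7, 7)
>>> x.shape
(7, 5)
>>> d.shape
(7, 7)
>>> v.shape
(5,)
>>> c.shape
()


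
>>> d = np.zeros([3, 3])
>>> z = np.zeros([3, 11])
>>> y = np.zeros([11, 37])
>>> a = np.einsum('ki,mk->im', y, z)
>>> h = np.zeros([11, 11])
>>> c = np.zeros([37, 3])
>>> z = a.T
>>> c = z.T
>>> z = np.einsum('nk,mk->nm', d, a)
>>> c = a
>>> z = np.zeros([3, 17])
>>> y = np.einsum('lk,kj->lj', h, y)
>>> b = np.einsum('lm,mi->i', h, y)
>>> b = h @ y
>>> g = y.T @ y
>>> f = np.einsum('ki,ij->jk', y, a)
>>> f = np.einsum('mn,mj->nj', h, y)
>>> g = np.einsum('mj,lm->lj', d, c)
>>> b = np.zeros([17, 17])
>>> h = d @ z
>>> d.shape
(3, 3)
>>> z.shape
(3, 17)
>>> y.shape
(11, 37)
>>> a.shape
(37, 3)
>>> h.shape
(3, 17)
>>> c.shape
(37, 3)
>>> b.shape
(17, 17)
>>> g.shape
(37, 3)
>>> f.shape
(11, 37)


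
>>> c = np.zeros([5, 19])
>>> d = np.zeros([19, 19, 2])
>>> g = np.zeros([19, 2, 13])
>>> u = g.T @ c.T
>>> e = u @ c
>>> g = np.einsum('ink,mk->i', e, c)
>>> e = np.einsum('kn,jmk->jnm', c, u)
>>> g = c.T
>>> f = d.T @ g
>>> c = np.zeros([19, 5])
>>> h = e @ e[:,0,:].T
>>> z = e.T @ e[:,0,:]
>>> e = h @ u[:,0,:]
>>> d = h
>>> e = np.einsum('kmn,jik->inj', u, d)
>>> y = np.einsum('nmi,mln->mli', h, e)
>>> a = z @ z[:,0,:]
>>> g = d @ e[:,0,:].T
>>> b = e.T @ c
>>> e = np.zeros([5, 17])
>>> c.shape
(19, 5)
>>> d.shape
(13, 19, 13)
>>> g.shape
(13, 19, 19)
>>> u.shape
(13, 2, 5)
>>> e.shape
(5, 17)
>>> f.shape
(2, 19, 5)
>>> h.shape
(13, 19, 13)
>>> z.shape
(2, 19, 2)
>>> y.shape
(19, 5, 13)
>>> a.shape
(2, 19, 2)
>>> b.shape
(13, 5, 5)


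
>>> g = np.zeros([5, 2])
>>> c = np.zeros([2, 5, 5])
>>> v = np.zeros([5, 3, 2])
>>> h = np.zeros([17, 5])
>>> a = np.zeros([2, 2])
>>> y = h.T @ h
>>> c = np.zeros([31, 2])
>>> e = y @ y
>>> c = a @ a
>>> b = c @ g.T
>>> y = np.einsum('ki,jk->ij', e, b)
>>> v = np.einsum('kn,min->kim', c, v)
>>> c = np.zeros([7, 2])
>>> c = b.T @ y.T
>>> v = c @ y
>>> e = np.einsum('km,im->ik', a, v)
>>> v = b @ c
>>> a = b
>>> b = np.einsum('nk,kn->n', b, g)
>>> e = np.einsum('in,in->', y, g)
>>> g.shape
(5, 2)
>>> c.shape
(5, 5)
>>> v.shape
(2, 5)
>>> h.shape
(17, 5)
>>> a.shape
(2, 5)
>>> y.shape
(5, 2)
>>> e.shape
()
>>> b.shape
(2,)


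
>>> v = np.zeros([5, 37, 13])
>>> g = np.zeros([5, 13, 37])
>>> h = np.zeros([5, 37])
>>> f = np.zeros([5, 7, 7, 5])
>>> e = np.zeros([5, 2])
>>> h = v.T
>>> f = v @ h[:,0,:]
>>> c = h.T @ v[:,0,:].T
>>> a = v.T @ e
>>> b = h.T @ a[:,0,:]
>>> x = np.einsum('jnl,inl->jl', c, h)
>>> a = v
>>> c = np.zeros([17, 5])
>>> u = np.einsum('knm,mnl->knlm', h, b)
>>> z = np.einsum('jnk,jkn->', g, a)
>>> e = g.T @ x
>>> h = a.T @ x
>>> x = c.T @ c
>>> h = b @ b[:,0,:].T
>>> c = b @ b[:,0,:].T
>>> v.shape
(5, 37, 13)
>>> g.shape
(5, 13, 37)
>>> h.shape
(5, 37, 5)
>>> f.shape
(5, 37, 5)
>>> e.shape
(37, 13, 5)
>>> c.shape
(5, 37, 5)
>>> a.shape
(5, 37, 13)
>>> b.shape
(5, 37, 2)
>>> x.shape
(5, 5)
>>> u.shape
(13, 37, 2, 5)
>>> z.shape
()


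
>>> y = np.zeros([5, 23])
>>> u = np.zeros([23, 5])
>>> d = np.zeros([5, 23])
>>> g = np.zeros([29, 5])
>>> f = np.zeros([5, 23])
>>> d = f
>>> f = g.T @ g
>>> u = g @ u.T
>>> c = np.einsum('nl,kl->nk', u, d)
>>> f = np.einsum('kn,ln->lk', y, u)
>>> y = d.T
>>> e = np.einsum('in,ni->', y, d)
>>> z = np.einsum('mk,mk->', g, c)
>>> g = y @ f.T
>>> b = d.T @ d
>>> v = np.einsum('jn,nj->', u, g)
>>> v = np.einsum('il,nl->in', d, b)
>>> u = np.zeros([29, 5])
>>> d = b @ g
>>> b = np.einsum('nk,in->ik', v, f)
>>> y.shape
(23, 5)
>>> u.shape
(29, 5)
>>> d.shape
(23, 29)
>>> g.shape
(23, 29)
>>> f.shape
(29, 5)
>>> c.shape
(29, 5)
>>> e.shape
()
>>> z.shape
()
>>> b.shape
(29, 23)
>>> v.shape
(5, 23)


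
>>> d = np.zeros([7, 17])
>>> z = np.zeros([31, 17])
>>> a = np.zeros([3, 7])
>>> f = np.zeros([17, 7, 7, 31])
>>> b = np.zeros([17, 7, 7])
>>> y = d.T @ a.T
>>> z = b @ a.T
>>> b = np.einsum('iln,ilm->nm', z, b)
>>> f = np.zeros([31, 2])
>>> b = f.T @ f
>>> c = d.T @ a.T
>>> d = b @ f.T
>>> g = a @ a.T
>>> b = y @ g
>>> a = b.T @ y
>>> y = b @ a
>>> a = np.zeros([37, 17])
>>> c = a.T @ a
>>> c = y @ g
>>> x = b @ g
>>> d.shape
(2, 31)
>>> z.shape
(17, 7, 3)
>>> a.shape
(37, 17)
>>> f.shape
(31, 2)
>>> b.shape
(17, 3)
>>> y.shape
(17, 3)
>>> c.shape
(17, 3)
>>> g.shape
(3, 3)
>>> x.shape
(17, 3)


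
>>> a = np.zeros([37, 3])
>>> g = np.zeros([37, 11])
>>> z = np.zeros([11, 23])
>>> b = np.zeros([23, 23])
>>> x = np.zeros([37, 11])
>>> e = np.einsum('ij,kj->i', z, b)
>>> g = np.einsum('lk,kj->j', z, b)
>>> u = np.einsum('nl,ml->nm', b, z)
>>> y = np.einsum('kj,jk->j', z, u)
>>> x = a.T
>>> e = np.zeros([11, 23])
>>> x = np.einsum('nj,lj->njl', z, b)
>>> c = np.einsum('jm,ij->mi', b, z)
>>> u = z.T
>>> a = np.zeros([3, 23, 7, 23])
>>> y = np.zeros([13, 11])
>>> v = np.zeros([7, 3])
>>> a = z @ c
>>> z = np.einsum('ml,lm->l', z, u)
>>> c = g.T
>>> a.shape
(11, 11)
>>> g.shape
(23,)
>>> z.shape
(23,)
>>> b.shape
(23, 23)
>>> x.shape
(11, 23, 23)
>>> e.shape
(11, 23)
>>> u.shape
(23, 11)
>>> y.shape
(13, 11)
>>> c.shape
(23,)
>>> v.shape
(7, 3)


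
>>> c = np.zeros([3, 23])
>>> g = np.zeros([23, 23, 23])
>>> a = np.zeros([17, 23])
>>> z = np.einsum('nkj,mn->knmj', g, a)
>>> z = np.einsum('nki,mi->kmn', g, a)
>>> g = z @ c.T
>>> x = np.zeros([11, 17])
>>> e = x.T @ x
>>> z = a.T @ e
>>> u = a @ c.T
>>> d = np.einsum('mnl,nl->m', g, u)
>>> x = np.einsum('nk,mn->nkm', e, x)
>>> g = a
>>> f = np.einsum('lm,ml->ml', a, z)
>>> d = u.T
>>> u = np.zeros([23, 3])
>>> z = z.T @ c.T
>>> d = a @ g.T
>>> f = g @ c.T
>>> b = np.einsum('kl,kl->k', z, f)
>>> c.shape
(3, 23)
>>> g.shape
(17, 23)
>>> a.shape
(17, 23)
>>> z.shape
(17, 3)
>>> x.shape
(17, 17, 11)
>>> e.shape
(17, 17)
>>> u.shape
(23, 3)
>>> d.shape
(17, 17)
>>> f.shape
(17, 3)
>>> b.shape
(17,)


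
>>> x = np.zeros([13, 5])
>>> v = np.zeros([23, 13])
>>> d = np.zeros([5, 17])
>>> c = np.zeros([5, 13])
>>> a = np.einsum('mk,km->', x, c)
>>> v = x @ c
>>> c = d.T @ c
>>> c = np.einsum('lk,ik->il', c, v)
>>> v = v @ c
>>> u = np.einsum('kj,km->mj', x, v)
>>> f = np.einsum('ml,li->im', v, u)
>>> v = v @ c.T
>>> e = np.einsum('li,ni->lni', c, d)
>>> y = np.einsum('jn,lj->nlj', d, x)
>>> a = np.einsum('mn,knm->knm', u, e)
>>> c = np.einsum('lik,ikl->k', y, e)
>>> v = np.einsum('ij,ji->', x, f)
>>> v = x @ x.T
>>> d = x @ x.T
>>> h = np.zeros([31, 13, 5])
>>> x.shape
(13, 5)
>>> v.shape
(13, 13)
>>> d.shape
(13, 13)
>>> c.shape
(5,)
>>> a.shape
(13, 5, 17)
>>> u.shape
(17, 5)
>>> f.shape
(5, 13)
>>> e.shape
(13, 5, 17)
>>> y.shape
(17, 13, 5)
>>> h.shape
(31, 13, 5)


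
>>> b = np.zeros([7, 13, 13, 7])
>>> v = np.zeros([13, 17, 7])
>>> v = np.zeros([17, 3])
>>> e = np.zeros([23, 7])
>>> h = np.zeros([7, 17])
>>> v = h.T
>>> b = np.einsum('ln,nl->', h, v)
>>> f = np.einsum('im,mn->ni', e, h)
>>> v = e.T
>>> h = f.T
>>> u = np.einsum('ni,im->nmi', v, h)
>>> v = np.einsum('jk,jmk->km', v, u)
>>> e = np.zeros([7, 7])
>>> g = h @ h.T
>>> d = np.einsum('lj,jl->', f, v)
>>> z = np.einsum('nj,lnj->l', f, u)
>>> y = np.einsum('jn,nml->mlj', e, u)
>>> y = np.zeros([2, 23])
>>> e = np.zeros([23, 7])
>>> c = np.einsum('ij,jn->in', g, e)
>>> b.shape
()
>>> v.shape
(23, 17)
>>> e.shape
(23, 7)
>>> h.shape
(23, 17)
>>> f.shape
(17, 23)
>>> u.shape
(7, 17, 23)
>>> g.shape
(23, 23)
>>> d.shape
()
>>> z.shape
(7,)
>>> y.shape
(2, 23)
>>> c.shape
(23, 7)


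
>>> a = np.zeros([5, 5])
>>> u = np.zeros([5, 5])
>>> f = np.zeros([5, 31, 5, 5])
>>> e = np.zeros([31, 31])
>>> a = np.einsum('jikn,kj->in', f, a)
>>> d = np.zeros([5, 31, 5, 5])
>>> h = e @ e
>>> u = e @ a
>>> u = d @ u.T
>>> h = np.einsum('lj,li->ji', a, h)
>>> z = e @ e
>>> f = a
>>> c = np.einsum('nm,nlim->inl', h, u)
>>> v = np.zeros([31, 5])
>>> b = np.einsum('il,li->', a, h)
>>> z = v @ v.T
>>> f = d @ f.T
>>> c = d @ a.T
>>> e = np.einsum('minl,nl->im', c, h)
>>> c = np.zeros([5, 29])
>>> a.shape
(31, 5)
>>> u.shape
(5, 31, 5, 31)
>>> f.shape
(5, 31, 5, 31)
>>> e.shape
(31, 5)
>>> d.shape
(5, 31, 5, 5)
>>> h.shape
(5, 31)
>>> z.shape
(31, 31)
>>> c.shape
(5, 29)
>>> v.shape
(31, 5)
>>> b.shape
()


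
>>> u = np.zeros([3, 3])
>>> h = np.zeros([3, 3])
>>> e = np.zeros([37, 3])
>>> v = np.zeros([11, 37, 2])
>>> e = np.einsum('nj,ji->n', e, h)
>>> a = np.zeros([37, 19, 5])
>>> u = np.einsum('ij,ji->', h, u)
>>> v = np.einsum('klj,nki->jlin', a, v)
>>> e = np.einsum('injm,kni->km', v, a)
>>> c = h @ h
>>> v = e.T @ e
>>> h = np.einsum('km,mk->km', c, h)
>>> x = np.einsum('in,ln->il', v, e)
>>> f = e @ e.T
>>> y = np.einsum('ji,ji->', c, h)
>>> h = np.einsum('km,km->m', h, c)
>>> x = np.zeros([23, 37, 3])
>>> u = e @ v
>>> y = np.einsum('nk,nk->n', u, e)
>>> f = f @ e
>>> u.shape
(37, 11)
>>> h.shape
(3,)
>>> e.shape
(37, 11)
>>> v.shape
(11, 11)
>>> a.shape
(37, 19, 5)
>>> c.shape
(3, 3)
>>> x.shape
(23, 37, 3)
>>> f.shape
(37, 11)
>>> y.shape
(37,)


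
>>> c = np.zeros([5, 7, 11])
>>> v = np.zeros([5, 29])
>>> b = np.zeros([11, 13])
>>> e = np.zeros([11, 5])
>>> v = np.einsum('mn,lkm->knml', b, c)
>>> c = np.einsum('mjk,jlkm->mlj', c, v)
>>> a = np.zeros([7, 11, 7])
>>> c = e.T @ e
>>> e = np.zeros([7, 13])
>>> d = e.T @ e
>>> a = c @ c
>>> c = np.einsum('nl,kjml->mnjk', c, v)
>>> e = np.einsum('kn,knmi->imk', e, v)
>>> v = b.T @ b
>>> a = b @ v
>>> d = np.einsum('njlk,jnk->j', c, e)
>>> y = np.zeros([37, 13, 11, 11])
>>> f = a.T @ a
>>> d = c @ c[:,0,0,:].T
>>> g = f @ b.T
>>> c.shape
(11, 5, 13, 7)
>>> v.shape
(13, 13)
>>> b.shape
(11, 13)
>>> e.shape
(5, 11, 7)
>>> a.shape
(11, 13)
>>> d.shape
(11, 5, 13, 11)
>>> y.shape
(37, 13, 11, 11)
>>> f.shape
(13, 13)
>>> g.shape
(13, 11)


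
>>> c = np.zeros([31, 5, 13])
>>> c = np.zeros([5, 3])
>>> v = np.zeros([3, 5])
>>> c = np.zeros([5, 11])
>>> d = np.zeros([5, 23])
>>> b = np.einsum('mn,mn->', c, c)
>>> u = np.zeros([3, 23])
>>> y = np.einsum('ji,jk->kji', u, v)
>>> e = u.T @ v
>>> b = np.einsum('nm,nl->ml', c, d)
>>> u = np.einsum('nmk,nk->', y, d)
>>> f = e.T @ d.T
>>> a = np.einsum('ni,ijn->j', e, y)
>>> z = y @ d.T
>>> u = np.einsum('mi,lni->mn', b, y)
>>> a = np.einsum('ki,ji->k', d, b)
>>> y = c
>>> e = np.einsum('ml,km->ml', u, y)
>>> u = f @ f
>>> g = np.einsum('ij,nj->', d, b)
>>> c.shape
(5, 11)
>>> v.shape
(3, 5)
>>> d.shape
(5, 23)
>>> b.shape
(11, 23)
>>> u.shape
(5, 5)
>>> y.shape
(5, 11)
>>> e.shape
(11, 3)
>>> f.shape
(5, 5)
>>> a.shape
(5,)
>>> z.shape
(5, 3, 5)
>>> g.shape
()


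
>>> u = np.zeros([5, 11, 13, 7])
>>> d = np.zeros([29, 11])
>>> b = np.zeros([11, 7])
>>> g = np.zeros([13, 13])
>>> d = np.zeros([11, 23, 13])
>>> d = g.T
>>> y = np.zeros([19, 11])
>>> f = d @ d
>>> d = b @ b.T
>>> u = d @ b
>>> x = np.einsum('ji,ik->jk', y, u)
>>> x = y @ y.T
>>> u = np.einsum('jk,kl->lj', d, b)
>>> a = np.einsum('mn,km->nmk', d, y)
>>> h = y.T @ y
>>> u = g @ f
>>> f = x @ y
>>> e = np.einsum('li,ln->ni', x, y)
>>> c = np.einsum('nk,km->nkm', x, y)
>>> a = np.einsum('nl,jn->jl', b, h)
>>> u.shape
(13, 13)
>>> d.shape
(11, 11)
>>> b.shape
(11, 7)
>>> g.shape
(13, 13)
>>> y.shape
(19, 11)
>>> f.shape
(19, 11)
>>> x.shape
(19, 19)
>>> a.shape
(11, 7)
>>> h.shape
(11, 11)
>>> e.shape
(11, 19)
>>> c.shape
(19, 19, 11)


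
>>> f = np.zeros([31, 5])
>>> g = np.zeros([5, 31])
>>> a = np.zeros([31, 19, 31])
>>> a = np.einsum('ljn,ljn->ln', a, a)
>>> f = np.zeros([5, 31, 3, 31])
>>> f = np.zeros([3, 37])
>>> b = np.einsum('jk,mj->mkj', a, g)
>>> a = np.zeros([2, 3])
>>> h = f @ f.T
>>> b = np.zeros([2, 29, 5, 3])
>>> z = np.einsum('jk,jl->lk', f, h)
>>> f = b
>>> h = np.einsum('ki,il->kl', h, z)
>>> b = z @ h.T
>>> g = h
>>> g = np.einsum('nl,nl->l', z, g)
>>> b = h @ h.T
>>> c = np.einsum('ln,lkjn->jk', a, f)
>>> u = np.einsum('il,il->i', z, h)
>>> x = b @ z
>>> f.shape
(2, 29, 5, 3)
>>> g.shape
(37,)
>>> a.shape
(2, 3)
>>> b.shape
(3, 3)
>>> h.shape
(3, 37)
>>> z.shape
(3, 37)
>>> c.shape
(5, 29)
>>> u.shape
(3,)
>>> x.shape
(3, 37)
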